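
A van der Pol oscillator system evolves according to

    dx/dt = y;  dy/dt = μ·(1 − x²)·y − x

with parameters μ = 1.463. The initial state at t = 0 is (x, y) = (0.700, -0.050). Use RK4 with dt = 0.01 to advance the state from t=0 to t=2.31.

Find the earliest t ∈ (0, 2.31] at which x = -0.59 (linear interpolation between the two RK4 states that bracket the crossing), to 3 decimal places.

t=0.000: state=(0.700, -0.050)
step 1 (dt=0.01): k1=(-0.050, -0.737), k2=(-0.054, -0.740), k3=(-0.054, -0.740), k4=(-0.057, -0.742); state += dt/6·(k1+2k2+2k3+k4)
t=0.010: state=(0.699, -0.057)
t=0.020: state=(0.699, -0.065)
t=0.030: state=(0.698, -0.072)
continuing one RK4 step at a time; state shown every 10 steps (Δt=0.1):
t=0.100: state=(0.691, -0.126)
t=0.200: state=(0.675, -0.208)
t=0.300: state=(0.650, -0.294)
t=0.400: state=(0.615, -0.388)
t=0.500: state=(0.572, -0.489)
t=0.600: state=(0.517, -0.599)
t=0.700: state=(0.452, -0.721)
t=0.800: state=(0.373, -0.858)
t=0.900: state=(0.279, -1.013)
t=1.000: state=(0.169, -1.188)
t=1.100: state=(0.041, -1.384)
t=1.200: state=(-0.108, -1.599)
t=1.300: state=(-0.279, -1.820)
t=1.400: state=(-0.471, -2.023)
t=1.450: state=(-0.575, -2.107)
next step: t=1.460: state=(-0.596, -2.121) — x has crossed -0.59
linear interpolation between t=1.450 (-0.57472) and t=1.460 (-0.59586) → t≈1.457

t = 1.457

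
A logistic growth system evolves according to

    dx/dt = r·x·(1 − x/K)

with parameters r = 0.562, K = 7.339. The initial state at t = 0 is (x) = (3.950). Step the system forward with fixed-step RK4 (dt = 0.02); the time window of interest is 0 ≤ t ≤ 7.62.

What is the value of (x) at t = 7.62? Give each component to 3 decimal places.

t=0.000: state=(3.950)
step 1 (dt=0.02): k1=(1.025), k2=(1.025), k3=(1.025), k4=(1.024); state += dt/6·(k1+2k2+2k3+k4)
t=0.020: state=(3.970)
t=0.040: state=(3.991)
t=0.060: state=(4.011)
continuing one RK4 step at a time; state shown every 25 steps (Δt=0.5):
t=0.500: state=(4.454)
t=1.000: state=(4.928)
t=1.500: state=(5.360)
t=2.000: state=(5.739)
t=2.500: state=(6.063)
t=3.000: state=(6.332)
t=3.500: state=(6.553)
t=4.000: state=(6.729)
t=4.500: state=(6.869)
t=5.000: state=(6.979)
t=5.500: state=(7.064)
t=6.000: state=(7.129)
t=6.500: state=(7.179)
t=7.000: state=(7.218)
t=7.500: state=(7.247)
t=7.620: state=(7.253)

(x) = (7.253)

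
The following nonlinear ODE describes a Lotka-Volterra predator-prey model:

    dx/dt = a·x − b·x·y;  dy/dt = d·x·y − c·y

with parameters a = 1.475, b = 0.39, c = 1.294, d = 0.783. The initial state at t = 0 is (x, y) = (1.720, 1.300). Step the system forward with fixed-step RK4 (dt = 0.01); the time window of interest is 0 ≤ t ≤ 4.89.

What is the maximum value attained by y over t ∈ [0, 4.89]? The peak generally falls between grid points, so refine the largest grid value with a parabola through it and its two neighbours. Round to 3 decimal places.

max y = 8.326

t=0.000: state=(1.720, 1.300)
step 1 (dt=0.01): k1=(1.665, 0.069), k2=(1.673, 0.077), k3=(1.673, 0.077), k4=(1.681, 0.086); state += dt/6·(k1+2k2+2k3+k4)
t=0.010: state=(1.737, 1.301)
t=0.020: state=(1.754, 1.302)
t=0.030: state=(1.771, 1.303)
continuing one RK4 step at a time; state shown every 20 steps (Δt=0.2):
t=0.200: state=(2.084, 1.351)
t=0.400: state=(2.507, 1.493)
t=0.600: state=(2.969, 1.769)
t=0.800: state=(3.414, 2.253)
t=1.000: state=(3.738, 3.052)
t=1.200: state=(3.784, 4.266)
t=1.400: state=(3.434, 5.826)
t=1.600: state=(2.755, 7.323)
t=1.800: state=(2.009, 8.201)
t=2.000: state=(1.413, 8.255)
t=2.200: state=(1.016, 7.689)
t=2.400: state=(0.774, 6.818)
t=2.600: state=(0.634, 5.871)
t=2.800: state=(0.558, 4.972)
t=3.000: state=(0.525, 4.176)
t=3.200: state=(0.523, 3.499)
t=3.400: state=(0.547, 2.936)
t=3.600: state=(0.595, 2.478)
t=3.800: state=(0.669, 2.111)
t=4.000: state=(0.771, 1.824)
t=4.200: state=(0.907, 1.605)
t=4.400: state=(1.081, 1.447)
t=4.600: state=(1.303, 1.345)
t=4.800: state=(1.579, 1.300)
t=4.890: state=(1.723, 1.300)
largest grid value and its neighbours: y(1.900)=8.32484, y(1.910)=8.32603, y(1.920)=8.32532
parabola through these three points peaks at t≈1.911 with y≈8.32605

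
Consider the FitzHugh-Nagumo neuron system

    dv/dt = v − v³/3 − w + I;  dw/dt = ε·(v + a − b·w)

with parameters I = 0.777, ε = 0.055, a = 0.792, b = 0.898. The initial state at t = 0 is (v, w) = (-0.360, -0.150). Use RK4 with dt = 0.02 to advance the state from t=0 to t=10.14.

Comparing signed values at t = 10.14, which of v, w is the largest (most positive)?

largest component: v

t=0.000: state=(-0.360, -0.150)
step 1 (dt=0.02): k1=(0.583, 0.031), k2=(0.587, 0.031), k3=(0.587, 0.031), k4=(0.592, 0.032); state += dt/6·(k1+2k2+2k3+k4)
t=0.020: state=(-0.348, -0.149)
t=0.040: state=(-0.336, -0.149)
t=0.060: state=(-0.324, -0.148)
continuing one RK4 step at a time; state shown every 25 steps (Δt=0.5):
t=0.500: state=(0.006, -0.130)
t=1.000: state=(0.581, -0.098)
t=1.500: state=(1.317, -0.048)
t=2.000: state=(1.814, 0.018)
t=2.500: state=(1.967, 0.091)
t=3.000: state=(1.986, 0.164)
t=3.500: state=(1.971, 0.235)
t=4.000: state=(1.949, 0.304)
t=4.500: state=(1.925, 0.371)
t=5.000: state=(1.901, 0.436)
t=5.500: state=(1.877, 0.498)
t=6.000: state=(1.853, 0.558)
t=6.500: state=(1.829, 0.616)
t=7.000: state=(1.804, 0.672)
t=7.500: state=(1.780, 0.725)
t=8.000: state=(1.756, 0.777)
t=8.500: state=(1.731, 0.827)
t=9.000: state=(1.707, 0.875)
t=9.500: state=(1.682, 0.921)
t=10.000: state=(1.658, 0.966)
t=10.140: state=(1.651, 0.978)
compare at T: v=1.651, w=0.978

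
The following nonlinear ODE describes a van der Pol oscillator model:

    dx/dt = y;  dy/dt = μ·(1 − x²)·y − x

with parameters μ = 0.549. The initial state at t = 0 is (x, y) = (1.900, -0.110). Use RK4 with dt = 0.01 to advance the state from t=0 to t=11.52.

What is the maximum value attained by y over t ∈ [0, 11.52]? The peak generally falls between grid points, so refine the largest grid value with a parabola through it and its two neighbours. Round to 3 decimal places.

max y = 2.258

t=0.000: state=(1.900, -0.110)
step 1 (dt=0.01): k1=(-0.110, -1.742), k2=(-0.119, -1.729), k3=(-0.119, -1.730), k4=(-0.127, -1.717); state += dt/6·(k1+2k2+2k3+k4)
t=0.010: state=(1.899, -0.127)
t=0.020: state=(1.897, -0.144)
t=0.030: state=(1.896, -0.161)
continuing one RK4 step at a time; state shown every 50 steps (Δt=0.5):
t=0.500: state=(1.671, -0.740)
t=1.000: state=(1.190, -1.183)
t=1.500: state=(0.472, -1.715)
t=2.000: state=(-0.527, -2.214)
t=2.500: state=(-1.547, -1.591)
t=3.000: state=(-1.977, -0.180)
t=3.500: state=(-1.846, 0.601)
t=4.000: state=(-1.431, 1.042)
t=4.500: state=(-0.798, 1.513)
t=5.000: state=(0.106, 2.102)
t=5.500: state=(1.205, 2.057)
t=6.000: state=(1.913, 0.676)
t=6.500: state=(1.955, -0.376)
t=7.000: state=(1.628, -0.885)
t=7.500: state=(1.082, -1.313)
t=8.000: state=(0.291, -1.875)
t=8.500: state=(-0.772, -2.258)
t=9.000: state=(-1.721, -1.286)
t=9.500: state=(-2.002, 0.053)
t=10.000: state=(-1.790, 0.713)
t=10.500: state=(-1.327, 1.133)
t=11.000: state=(-0.642, 1.632)
t=11.500: state=(0.323, 2.200)
t=11.520: state=(0.367, 2.214)
largest grid value and its neighbours: y(5.250)=2.25804, y(5.260)=2.25823, y(5.270)=2.25782
parabola through these three points peaks at t≈5.258 with y≈2.25824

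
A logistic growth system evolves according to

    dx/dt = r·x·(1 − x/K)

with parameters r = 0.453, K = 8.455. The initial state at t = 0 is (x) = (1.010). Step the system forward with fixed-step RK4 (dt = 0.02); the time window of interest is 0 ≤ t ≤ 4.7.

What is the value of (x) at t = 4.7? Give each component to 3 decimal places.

(x) = (4.505)

t=0.000: state=(1.010)
step 1 (dt=0.02): k1=(0.403), k2=(0.404), k3=(0.404), k4=(0.406); state += dt/6·(k1+2k2+2k3+k4)
t=0.020: state=(1.018)
t=0.040: state=(1.026)
t=0.060: state=(1.034)
continuing one RK4 step at a time; state shown every 10 steps (Δt=0.2):
t=0.200: state=(1.093)
t=0.400: state=(1.183)
t=0.600: state=(1.278)
t=0.800: state=(1.379)
t=1.000: state=(1.487)
t=1.200: state=(1.601)
t=1.400: state=(1.722)
t=1.600: state=(1.850)
t=1.800: state=(1.984)
t=2.000: state=(2.125)
t=2.200: state=(2.272)
t=2.400: state=(2.426)
t=2.600: state=(2.586)
t=2.800: state=(2.751)
t=3.000: state=(2.922)
t=3.200: state=(3.097)
t=3.400: state=(3.277)
t=3.600: state=(3.461)
t=3.800: state=(3.647)
t=4.000: state=(3.836)
t=4.200: state=(4.027)
t=4.400: state=(4.218)
t=4.600: state=(4.410)
t=4.700: state=(4.505)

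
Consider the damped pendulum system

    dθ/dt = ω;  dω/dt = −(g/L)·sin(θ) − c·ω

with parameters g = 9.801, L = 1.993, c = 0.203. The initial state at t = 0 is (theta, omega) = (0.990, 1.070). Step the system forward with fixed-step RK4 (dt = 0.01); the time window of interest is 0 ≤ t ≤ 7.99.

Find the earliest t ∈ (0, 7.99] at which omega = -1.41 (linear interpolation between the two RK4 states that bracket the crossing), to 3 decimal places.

t = 0.588

t=0.000: state=(0.990, 1.070)
step 1 (dt=0.01): k1=(1.070, -4.329), k2=(1.048, -4.339), k3=(1.048, -4.338), k4=(1.027, -4.348); state += dt/6·(k1+2k2+2k3+k4)
t=0.010: state=(1.000, 1.027)
t=0.020: state=(1.011, 0.983)
t=0.030: state=(1.020, 0.939)
continuing one RK4 step at a time; state shown every 50 steps (Δt=0.5):
t=0.500: state=(0.976, -1.087)
t=0.580: state=(0.877, -1.381)
next step: t=0.590: state=(0.863, -1.416) — omega has crossed -1.41
linear interpolation between t=0.580 (-1.38130) and t=0.590 (-1.41605) → t≈0.588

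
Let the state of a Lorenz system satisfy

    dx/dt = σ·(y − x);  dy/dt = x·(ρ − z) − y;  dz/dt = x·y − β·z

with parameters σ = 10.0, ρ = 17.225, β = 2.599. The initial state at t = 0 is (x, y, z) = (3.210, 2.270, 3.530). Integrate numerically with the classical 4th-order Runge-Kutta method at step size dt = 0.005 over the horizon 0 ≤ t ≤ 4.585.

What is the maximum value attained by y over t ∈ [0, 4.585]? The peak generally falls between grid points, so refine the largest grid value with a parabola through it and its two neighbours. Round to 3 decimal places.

t=0.000: state=(3.210, 2.270, 3.530)
step 1 (dt=0.005): k1=(-9.400, 41.691, -1.888), k2=(-8.123, 41.280, -1.597), k3=(-8.165, 41.322, -1.594), k4=(-6.926, 40.951, -1.305); state += dt/6·(k1+2k2+2k3+k4)
t=0.005: state=(3.169, 2.477, 3.522)
t=0.010: state=(3.140, 2.680, 3.517)
t=0.015: state=(3.123, 2.880, 3.515)
continuing one RK4 step at a time; state shown every 40 steps (Δt=0.2):
t=0.200: state=(7.578, 12.025, 7.963)
t=0.400: state=(10.871, 6.258, 25.836)
t=0.600: state=(1.593, -0.653, 16.721)
t=0.800: state=(-0.159, -0.403, 9.913)
t=1.000: state=(-0.653, -1.032, 5.940)
t=1.200: state=(-2.313, -3.869, 4.070)
t=1.400: state=(-8.457, -13.025, 9.815)
t=1.600: state=(-9.791, -4.506, 25.376)
t=1.800: state=(-1.343, 0.433, 15.845)
t=2.000: state=(-0.036, 0.095, 9.404)
t=2.200: state=(0.097, 0.160, 5.593)
t=2.400: state=(0.364, 0.618, 3.339)
t=2.600: state=(1.559, 2.728, 2.221)
t=2.800: state=(6.808, 11.388, 5.871)
t=3.000: state=(11.919, 7.691, 26.621)
t=3.200: state=(1.404, -1.350, 17.483)
t=3.400: state=(-0.918, -1.427, 10.436)
t=3.600: state=(-2.479, -3.812, 6.874)
t=3.800: state=(-7.435, -11.088, 10.027)
t=4.000: state=(-10.197, -7.014, 23.791)
t=4.200: state=(-2.861, -0.826, 16.821)
t=4.400: state=(-1.621, -1.916, 10.355)
t=4.585: state=(-3.312, -4.977, 7.594)
largest grid value and its neighbours: y(2.890)=15.78152, y(2.895)=15.80312, y(2.900)=15.78583
parabola through these three points peaks at t≈2.895 with y≈15.80318

max y = 15.803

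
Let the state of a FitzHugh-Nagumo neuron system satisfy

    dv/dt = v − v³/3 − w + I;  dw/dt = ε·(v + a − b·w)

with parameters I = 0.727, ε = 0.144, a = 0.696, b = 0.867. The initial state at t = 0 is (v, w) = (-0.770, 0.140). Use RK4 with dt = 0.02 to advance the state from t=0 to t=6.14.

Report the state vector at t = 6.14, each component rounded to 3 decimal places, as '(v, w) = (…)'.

(v, w) = (-0.266, 0.090)

t=0.000: state=(-0.770, 0.140)
step 1 (dt=0.02): k1=(-0.031, -0.028), k2=(-0.031, -0.028), k3=(-0.031, -0.028), k4=(-0.031, -0.028); state += dt/6·(k1+2k2+2k3+k4)
t=0.020: state=(-0.771, 0.139)
t=0.040: state=(-0.771, 0.139)
t=0.060: state=(-0.772, 0.138)
continuing one RK4 step at a time; state shown every 10 steps (Δt=0.2):
t=0.200: state=(-0.776, 0.134)
t=0.400: state=(-0.781, 0.129)
t=0.600: state=(-0.785, 0.123)
t=0.800: state=(-0.789, 0.117)
t=1.000: state=(-0.792, 0.112)
t=1.200: state=(-0.793, 0.106)
t=1.400: state=(-0.794, 0.101)
t=1.600: state=(-0.794, 0.096)
t=1.800: state=(-0.792, 0.091)
t=2.000: state=(-0.790, 0.086)
t=2.200: state=(-0.786, 0.081)
t=2.400: state=(-0.781, 0.076)
t=2.600: state=(-0.775, 0.072)
t=2.800: state=(-0.767, 0.068)
t=3.000: state=(-0.758, 0.065)
t=3.200: state=(-0.747, 0.061)
t=3.400: state=(-0.735, 0.059)
t=3.600: state=(-0.721, 0.056)
t=3.800: state=(-0.705, 0.054)
t=4.000: state=(-0.687, 0.053)
t=4.200: state=(-0.667, 0.052)
t=4.400: state=(-0.644, 0.052)
t=4.600: state=(-0.619, 0.053)
t=4.800: state=(-0.590, 0.054)
t=5.000: state=(-0.558, 0.056)
t=5.200: state=(-0.522, 0.059)
t=5.400: state=(-0.480, 0.063)
t=5.600: state=(-0.433, 0.069)
t=5.800: state=(-0.379, 0.075)
t=6.000: state=(-0.316, 0.083)
t=6.140: state=(-0.266, 0.090)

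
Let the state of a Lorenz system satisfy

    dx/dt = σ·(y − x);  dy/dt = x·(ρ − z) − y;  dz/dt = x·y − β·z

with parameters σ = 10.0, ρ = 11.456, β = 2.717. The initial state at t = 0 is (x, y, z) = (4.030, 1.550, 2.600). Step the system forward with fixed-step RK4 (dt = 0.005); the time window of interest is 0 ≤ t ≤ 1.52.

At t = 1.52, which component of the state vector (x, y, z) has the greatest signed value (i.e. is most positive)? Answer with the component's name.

t=0.000: state=(4.030, 1.550, 2.600)
step 1 (dt=0.005): k1=(-24.800, 34.140, -0.818), k2=(-23.327, 33.513, -0.570), k3=(-23.379, 33.545, -0.571), k4=(-21.954, 32.948, -0.335); state += dt/6·(k1+2k2+2k3+k4)
t=0.005: state=(3.913, 1.718, 2.597)
t=0.010: state=(3.810, 1.880, 2.597)
t=0.015: state=(3.720, 2.037, 2.598)
continuing one RK4 step at a time; state shown every 10 steps (Δt=0.05):
t=0.050: state=(3.382, 3.033, 2.661)
t=0.100: state=(3.522, 4.328, 2.913)
t=0.150: state=(4.119, 5.652, 3.433)
t=0.200: state=(5.020, 7.060, 4.359)
t=0.250: state=(6.122, 8.446, 5.837)
t=0.300: state=(7.284, 9.532, 7.941)
t=0.350: state=(8.279, 9.910, 10.517)
t=0.400: state=(8.818, 9.263, 13.069)
t=0.450: state=(8.680, 7.683, 14.916)
t=0.500: state=(7.870, 5.721, 15.625)
t=0.550: state=(6.642, 3.997, 15.279)
t=0.600: state=(5.332, 2.819, 14.278)
t=0.650: state=(4.190, 2.170, 13.008)
t=0.700: state=(3.327, 1.897, 11.706)
t=0.750: state=(2.750, 1.857, 10.481)
t=0.800: state=(2.417, 1.958, 9.377)
t=0.850: state=(2.275, 2.155, 8.409)
t=0.900: state=(2.285, 2.434, 7.584)
t=0.950: state=(2.418, 2.799, 6.907)
t=1.000: state=(2.663, 3.259, 6.389)
t=1.050: state=(3.015, 3.826, 6.047)
t=1.100: state=(3.475, 4.508, 5.911)
t=1.150: state=(4.046, 5.296, 6.023)
t=1.200: state=(4.720, 6.158, 6.436)
t=1.250: state=(5.471, 7.016, 7.195)
t=1.300: state=(6.239, 7.735, 8.313)
t=1.350: state=(6.928, 8.143, 9.720)
t=1.400: state=(7.410, 8.084, 11.230)
t=1.450: state=(7.570, 7.516, 12.558)
t=1.500: state=(7.355, 6.569, 13.434)
t=1.520: state=(7.173, 6.140, 13.622)
compare at T: x=7.173, y=6.140, z=13.622

largest component: z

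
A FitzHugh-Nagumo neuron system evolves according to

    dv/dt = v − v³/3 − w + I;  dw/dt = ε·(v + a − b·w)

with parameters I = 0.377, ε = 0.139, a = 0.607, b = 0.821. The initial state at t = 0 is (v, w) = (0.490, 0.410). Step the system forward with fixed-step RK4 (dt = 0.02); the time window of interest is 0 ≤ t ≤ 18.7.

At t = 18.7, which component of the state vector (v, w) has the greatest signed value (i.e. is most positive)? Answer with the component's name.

largest component: w

t=0.000: state=(0.490, 0.410)
step 1 (dt=0.02): k1=(0.418, 0.106), k2=(0.420, 0.106), k3=(0.420, 0.106), k4=(0.422, 0.107); state += dt/6·(k1+2k2+2k3+k4)
t=0.020: state=(0.498, 0.412)
t=0.040: state=(0.507, 0.414)
t=0.060: state=(0.515, 0.416)
continuing one RK4 step at a time; state shown every 50 steps (Δt=1):
t=1.000: state=(0.980, 0.542)
t=2.000: state=(1.344, 0.720)
t=3.000: state=(1.400, 0.905)
t=4.000: state=(1.309, 1.066)
t=5.000: state=(1.158, 1.193)
t=6.000: state=(0.953, 1.283)
t=7.000: state=(0.647, 1.331)
t=8.000: state=(0.052, 1.317)
t=9.000: state=(-1.240, 1.182)
t=10.000: state=(-1.918, 0.911)
t=11.000: state=(-1.886, 0.641)
t=12.000: state=(-1.793, 0.410)
t=13.000: state=(-1.698, 0.216)
t=14.000: state=(-1.604, 0.056)
t=15.000: state=(-1.512, -0.075)
t=16.000: state=(-1.420, -0.180)
t=17.000: state=(-1.329, -0.261)
t=18.000: state=(-1.237, -0.322)
t=18.700: state=(-1.172, -0.353)
compare at T: v=-1.172, w=-0.353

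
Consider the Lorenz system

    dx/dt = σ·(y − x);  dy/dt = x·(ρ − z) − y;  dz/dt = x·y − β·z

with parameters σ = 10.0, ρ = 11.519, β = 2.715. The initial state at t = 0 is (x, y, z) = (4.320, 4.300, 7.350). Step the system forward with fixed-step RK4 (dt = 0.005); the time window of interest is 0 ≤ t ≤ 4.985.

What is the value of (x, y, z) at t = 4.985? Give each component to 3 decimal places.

(x, y, z) = (5.454, 5.510, 10.509)

t=0.000: state=(4.320, 4.300, 7.350)
step 1 (dt=0.005): k1=(-0.200, 13.710, -1.379), k2=(0.148, 13.689, -1.224), k3=(0.139, 13.691, -1.222), k4=(0.478, 13.671, -1.064); state += dt/6·(k1+2k2+2k3+k4)
t=0.005: state=(4.321, 4.368, 7.344)
t=0.010: state=(4.325, 4.437, 7.339)
t=0.015: state=(4.332, 4.505, 7.337)
continuing one RK4 step at a time; state shown every 40 steps (Δt=0.2):
t=0.200: state=(5.797, 6.836, 8.718)
t=0.400: state=(6.867, 6.595, 12.290)
t=0.600: state=(5.195, 4.225, 12.067)
t=0.800: state=(4.079, 3.981, 9.697)
t=1.000: state=(4.640, 5.224, 8.665)
t=1.200: state=(5.952, 6.500, 10.033)
t=1.400: state=(6.149, 5.765, 11.855)
t=1.600: state=(5.036, 4.525, 11.196)
t=1.800: state=(4.577, 4.644, 9.748)
t=2.000: state=(5.152, 5.584, 9.497)
t=2.200: state=(5.881, 6.063, 10.653)
t=2.400: state=(5.681, 5.354, 11.379)
t=2.600: state=(5.017, 4.783, 10.685)
t=2.800: state=(4.928, 5.065, 9.901)
t=3.000: state=(5.397, 5.661, 10.060)
t=3.200: state=(5.708, 5.708, 10.830)
t=3.400: state=(5.427, 5.205, 10.991)
t=3.600: state=(5.082, 5.003, 10.448)
t=3.800: state=(5.158, 5.293, 10.102)
t=4.000: state=(5.471, 5.602, 10.383)
t=4.200: state=(5.547, 5.485, 10.803)
t=4.400: state=(5.316, 5.188, 10.732)
t=4.600: state=(5.169, 5.166, 10.377)
t=4.800: state=(5.288, 5.389, 10.281)
t=4.985: state=(5.454, 5.510, 10.509)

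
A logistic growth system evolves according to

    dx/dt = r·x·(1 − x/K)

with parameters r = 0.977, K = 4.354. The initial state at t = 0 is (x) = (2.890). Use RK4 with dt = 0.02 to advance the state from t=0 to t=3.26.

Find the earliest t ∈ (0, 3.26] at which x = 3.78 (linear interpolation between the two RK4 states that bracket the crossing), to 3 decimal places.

t=0.000: state=(2.890)
step 1 (dt=0.02): k1=(0.949), k2=(0.946), k3=(0.946), k4=(0.943); state += dt/6·(k1+2k2+2k3+k4)
t=0.020: state=(2.909)
t=0.040: state=(2.928)
t=0.060: state=(2.946)
continuing one RK4 step at a time; state shown every 10 steps (Δt=0.2):
t=0.200: state=(3.073)
t=0.400: state=(3.243)
t=0.600: state=(3.397)
t=0.800: state=(3.535)
t=1.000: state=(3.657)
t=1.200: state=(3.764)
t=1.220: state=(3.774)
next step: t=1.240: state=(3.783) — x has crossed 3.78
linear interpolation between t=1.220 (3.77358) and t=1.240 (3.78334) → t≈1.233

t = 1.233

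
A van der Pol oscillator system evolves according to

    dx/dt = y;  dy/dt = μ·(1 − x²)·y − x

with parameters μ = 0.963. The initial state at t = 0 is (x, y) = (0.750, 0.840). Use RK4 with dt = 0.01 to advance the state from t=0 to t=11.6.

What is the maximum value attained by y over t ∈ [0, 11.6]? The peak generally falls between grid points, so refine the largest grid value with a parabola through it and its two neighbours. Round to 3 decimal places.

max y = 2.618

t=0.000: state=(0.750, 0.840)
step 1 (dt=0.01): k1=(0.840, -0.396), k2=(0.838, -0.406), k3=(0.838, -0.406), k4=(0.836, -0.416); state += dt/6·(k1+2k2+2k3+k4)
t=0.010: state=(0.758, 0.836)
t=0.020: state=(0.767, 0.832)
t=0.030: state=(0.775, 0.827)
continuing one RK4 step at a time; state shown every 50 steps (Δt=0.5):
t=0.500: state=(1.082, 0.422)
t=1.000: state=(1.145, -0.162)
t=1.500: state=(0.934, -0.675)
t=2.000: state=(0.458, -1.263)
t=2.500: state=(-0.370, -2.052)
t=3.000: state=(-1.411, -1.717)
t=3.500: state=(-1.854, -0.150)
t=4.000: state=(-1.735, 0.506)
t=4.500: state=(-1.400, 0.824)
t=5.000: state=(-0.894, 1.241)
t=5.500: state=(-0.093, 2.048)
t=6.000: state=(1.127, 2.515)
t=6.500: state=(1.941, 0.601)
t=7.000: state=(1.940, -0.385)
t=7.500: state=(1.662, -0.691)
t=8.000: state=(1.251, -0.975)
t=8.500: state=(0.648, -1.500)
t=9.000: state=(-0.328, -2.441)
t=9.500: state=(-1.561, -1.937)
t=10.000: state=(-2.007, -0.060)
t=10.500: state=(-1.859, 0.527)
t=11.000: state=(-1.529, 0.783)
t=11.500: state=(-1.061, 1.124)
t=11.600: state=(-0.944, 1.224)
largest grid value and its neighbours: y(5.870)=2.61711, y(5.880)=2.61797, y(5.890)=2.61749
parabola through these three points peaks at t≈5.881 with y≈2.61798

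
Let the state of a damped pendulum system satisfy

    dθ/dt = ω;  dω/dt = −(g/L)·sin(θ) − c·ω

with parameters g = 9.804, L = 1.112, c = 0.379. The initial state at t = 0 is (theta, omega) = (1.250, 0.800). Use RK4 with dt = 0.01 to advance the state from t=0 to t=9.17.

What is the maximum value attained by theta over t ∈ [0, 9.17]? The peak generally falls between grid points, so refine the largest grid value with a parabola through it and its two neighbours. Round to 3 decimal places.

max theta = 1.287

t=0.000: state=(1.250, 0.800)
step 1 (dt=0.01): k1=(0.800, -8.670), k2=(0.757, -8.665), k3=(0.757, -8.664), k4=(0.713, -8.658); state += dt/6·(k1+2k2+2k3+k4)
t=0.010: state=(1.258, 0.713)
t=0.020: state=(1.264, 0.627)
t=0.030: state=(1.270, 0.541)
continuing one RK4 step at a time; state shown every 50 steps (Δt=0.5):
t=0.500: state=(0.653, -2.847)
t=1.000: state=(-0.777, -1.877)
t=1.500: state=(-0.799, 1.681)
t=2.000: state=(0.382, 2.180)
t=2.500: state=(0.763, -0.784)
t=3.000: state=(-0.107, -2.048)
t=3.500: state=(-0.655, 0.156)
t=4.000: state=(-0.066, 1.737)
t=4.500: state=(0.526, 0.251)
t=5.000: state=(0.166, -1.384)
t=5.500: state=(-0.401, -0.490)
t=6.000: state=(-0.215, 1.049)
t=6.500: state=(0.291, 0.607)
t=7.000: state=(0.231, -0.756)
t=7.500: state=(-0.199, -0.641)
t=8.000: state=(-0.226, 0.512)
t=8.500: state=(0.125, 0.622)
t=9.000: state=(0.209, -0.317)
t=9.170: state=(0.133, -0.548)
largest grid value and its neighbours: theta(0.080)=1.28639, theta(0.090)=1.28709, theta(0.100)=1.28694
parabola through these three points peaks at t≈0.093 with theta≈1.28713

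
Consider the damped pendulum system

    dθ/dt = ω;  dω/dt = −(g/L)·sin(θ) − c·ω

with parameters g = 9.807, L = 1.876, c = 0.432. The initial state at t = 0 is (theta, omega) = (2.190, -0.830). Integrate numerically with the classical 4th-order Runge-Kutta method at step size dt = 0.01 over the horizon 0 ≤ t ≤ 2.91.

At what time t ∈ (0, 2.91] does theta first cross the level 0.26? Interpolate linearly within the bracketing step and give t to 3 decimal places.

t=0.000: state=(2.190, -0.830)
step 1 (dt=0.01): k1=(-0.830, -3.898), k2=(-0.849, -3.903), k3=(-0.850, -3.903), k4=(-0.869, -3.907); state += dt/6·(k1+2k2+2k3+k4)
t=0.010: state=(2.182, -0.869)
t=0.020: state=(2.173, -0.908)
t=0.030: state=(2.163, -0.947)
continuing one RK4 step at a time; state shown every 10 steps (Δt=0.1):
t=0.100: state=(2.087, -1.225)
t=0.200: state=(1.944, -1.634)
t=0.300: state=(1.760, -2.055)
t=0.400: state=(1.533, -2.478)
t=0.500: state=(1.265, -2.876)
t=0.600: state=(0.960, -3.212)
t=0.700: state=(0.627, -3.439)
t=0.800: state=(0.278, -3.516)
next step: t=0.810: state=(0.242, -3.514) — theta has crossed 0.26
linear interpolation between t=0.800 (0.27754) and t=0.810 (0.24239) → t≈0.805

t = 0.805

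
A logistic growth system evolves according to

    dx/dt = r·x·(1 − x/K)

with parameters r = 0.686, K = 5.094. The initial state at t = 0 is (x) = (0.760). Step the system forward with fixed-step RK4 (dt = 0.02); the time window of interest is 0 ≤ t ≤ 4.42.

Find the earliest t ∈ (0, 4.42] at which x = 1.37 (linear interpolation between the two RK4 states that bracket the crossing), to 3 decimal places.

t = 1.080

t=0.000: state=(0.760)
step 1 (dt=0.02): k1=(0.444), k2=(0.446), k3=(0.446), k4=(0.448); state += dt/6·(k1+2k2+2k3+k4)
t=0.020: state=(0.769)
t=0.040: state=(0.778)
t=0.060: state=(0.787)
continuing one RK4 step at a time; state shown every 10 steps (Δt=0.2):
t=0.200: state=(0.853)
t=0.400: state=(0.955)
t=0.600: state=(1.066)
t=0.800: state=(1.186)
t=1.000: state=(1.316)
t=1.080: state=(1.370)
next step: t=1.100: state=(1.384) — x has crossed 1.37
linear interpolation between t=1.080 (1.36994) and t=1.100 (1.38372) → t≈1.080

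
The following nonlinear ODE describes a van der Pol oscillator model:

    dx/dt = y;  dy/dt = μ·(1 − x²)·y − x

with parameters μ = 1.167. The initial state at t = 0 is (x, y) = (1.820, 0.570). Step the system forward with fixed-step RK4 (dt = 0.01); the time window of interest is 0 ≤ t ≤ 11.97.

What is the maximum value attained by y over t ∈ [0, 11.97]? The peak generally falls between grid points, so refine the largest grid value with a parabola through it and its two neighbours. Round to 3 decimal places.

t=0.000: state=(1.820, 0.570)
step 1 (dt=0.01): k1=(0.570, -3.358), k2=(0.553, -3.322), k3=(0.553, -3.323), k4=(0.537, -3.287); state += dt/6·(k1+2k2+2k3+k4)
t=0.010: state=(1.826, 0.537)
t=0.020: state=(1.831, 0.504)
t=0.030: state=(1.836, 0.472)
continuing one RK4 step at a time; state shown every 50 steps (Δt=0.5):
t=0.500: state=(1.820, -0.359)
t=1.000: state=(1.561, -0.647)
t=1.500: state=(1.171, -0.936)
t=2.000: state=(0.576, -1.529)
t=2.500: state=(-0.466, -2.684)
t=3.000: state=(-1.725, -1.626)
t=3.500: state=(-2.002, 0.144)
t=4.000: state=(-1.814, 0.525)
t=4.500: state=(-1.503, 0.721)
t=5.000: state=(-1.074, 1.033)
t=5.500: state=(-0.405, 1.742)
t=6.000: state=(0.762, 2.842)
t=6.500: state=(1.871, 1.061)
t=7.000: state=(1.981, -0.278)
t=7.500: state=(1.758, -0.566)
t=8.000: state=(1.426, -0.770)
t=8.500: state=(0.962, -1.134)
t=9.000: state=(0.214, -1.976)
t=9.500: state=(-1.056, -2.805)
t=10.000: state=(-1.956, -0.599)
t=10.500: state=(-1.948, 0.369)
t=11.000: state=(-1.697, 0.605)
t=11.500: state=(-1.344, 0.824)
t=11.970: state=(-0.876, 1.216)
largest grid value and its neighbours: y(6.020)=2.85071, y(6.030)=2.85252, y(6.040)=2.85245
parabola through these three points peaks at t≈6.035 with y≈2.85272

max y = 2.853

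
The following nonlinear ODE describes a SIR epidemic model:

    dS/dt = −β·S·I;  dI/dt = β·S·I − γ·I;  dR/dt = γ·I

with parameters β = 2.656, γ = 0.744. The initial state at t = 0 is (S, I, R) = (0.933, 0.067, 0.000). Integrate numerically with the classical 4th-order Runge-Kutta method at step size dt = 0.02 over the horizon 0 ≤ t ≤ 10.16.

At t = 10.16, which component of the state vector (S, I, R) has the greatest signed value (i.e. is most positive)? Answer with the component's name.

largest component: R

t=0.000: state=(0.933, 0.067, 0.000)
step 1 (dt=0.02): k1=(-0.166, 0.116, 0.050), k2=(-0.169, 0.118, 0.051), k3=(-0.169, 0.118, 0.051), k4=(-0.171, 0.120, 0.052); state += dt/6·(k1+2k2+2k3+k4)
t=0.020: state=(0.930, 0.069, 0.001)
t=0.040: state=(0.926, 0.072, 0.002)
t=0.060: state=(0.923, 0.074, 0.003)
continuing one RK4 step at a time; state shown every 25 steps (Δt=0.5):
t=0.500: state=(0.813, 0.149, 0.039)
t=1.000: state=(0.618, 0.267, 0.115)
t=1.500: state=(0.405, 0.361, 0.234)
t=2.000: state=(0.245, 0.380, 0.374)
t=2.500: state=(0.151, 0.339, 0.509)
t=3.000: state=(0.101, 0.275, 0.624)
t=3.500: state=(0.073, 0.213, 0.715)
t=4.000: state=(0.057, 0.160, 0.783)
t=4.500: state=(0.047, 0.118, 0.835)
t=5.000: state=(0.041, 0.086, 0.872)
t=5.500: state=(0.038, 0.063, 0.900)
t=6.000: state=(0.035, 0.045, 0.920)
t=6.500: state=(0.033, 0.033, 0.934)
t=7.000: state=(0.032, 0.024, 0.944)
t=7.500: state=(0.031, 0.017, 0.952)
t=8.000: state=(0.031, 0.012, 0.957)
t=8.500: state=(0.030, 0.009, 0.961)
t=9.000: state=(0.030, 0.006, 0.964)
t=9.500: state=(0.030, 0.004, 0.966)
t=10.000: state=(0.030, 0.003, 0.967)
t=10.160: state=(0.029, 0.003, 0.968)
compare at T: S=0.029, I=0.003, R=0.968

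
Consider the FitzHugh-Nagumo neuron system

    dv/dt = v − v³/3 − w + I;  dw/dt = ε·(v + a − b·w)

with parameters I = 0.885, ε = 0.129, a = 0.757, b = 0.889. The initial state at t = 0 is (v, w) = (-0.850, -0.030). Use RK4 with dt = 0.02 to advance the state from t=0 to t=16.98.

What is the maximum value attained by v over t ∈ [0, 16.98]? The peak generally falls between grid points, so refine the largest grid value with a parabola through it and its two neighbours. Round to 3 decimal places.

t=0.000: state=(-0.850, -0.030)
step 1 (dt=0.02): k1=(0.270, -0.009), k2=(0.271, -0.008), k3=(0.271, -0.008), k4=(0.271, -0.008); state += dt/6·(k1+2k2+2k3+k4)
t=0.020: state=(-0.845, -0.030)
t=0.040: state=(-0.839, -0.030)
t=0.060: state=(-0.834, -0.030)
continuing one RK4 step at a time; state shown every 50 steps (Δt=1):
t=1.000: state=(-0.514, -0.019)
t=2.000: state=(0.144, 0.048)
t=3.000: state=(1.406, 0.229)
t=4.000: state=(1.881, 0.508)
t=5.000: state=(1.827, 0.773)
t=6.000: state=(1.727, 0.998)
t=7.000: state=(1.624, 1.186)
t=8.000: state=(1.519, 1.341)
t=9.000: state=(1.412, 1.467)
t=10.000: state=(1.302, 1.565)
t=11.000: state=(1.183, 1.639)
t=12.000: state=(1.052, 1.690)
t=13.000: state=(0.895, 1.718)
t=14.000: state=(0.683, 1.721)
t=15.000: state=(0.330, 1.690)
t=16.000: state=(-0.434, 1.599)
t=16.980: state=(-1.577, 1.394)
largest grid value and its neighbours: v(4.100)=1.88306, v(4.120)=1.88312, v(4.140)=1.88306
parabola through these three points peaks at t≈4.121 with v≈1.88312

max v = 1.883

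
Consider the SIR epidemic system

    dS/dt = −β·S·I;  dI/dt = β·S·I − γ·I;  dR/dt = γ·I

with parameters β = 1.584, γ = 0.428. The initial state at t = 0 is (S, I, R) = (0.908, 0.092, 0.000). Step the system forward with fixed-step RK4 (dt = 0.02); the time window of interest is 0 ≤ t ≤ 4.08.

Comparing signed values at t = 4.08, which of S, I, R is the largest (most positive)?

largest component: R

t=0.000: state=(0.908, 0.092, 0.000)
step 1 (dt=0.02): k1=(-0.132, 0.093, 0.039), k2=(-0.133, 0.094, 0.040), k3=(-0.133, 0.094, 0.040), k4=(-0.135, 0.094, 0.040); state += dt/6·(k1+2k2+2k3+k4)
t=0.020: state=(0.905, 0.094, 0.001)
t=0.040: state=(0.903, 0.096, 0.002)
t=0.060: state=(0.900, 0.098, 0.002)
continuing one RK4 step at a time; state shown every 10 steps (Δt=0.2):
t=0.200: state=(0.879, 0.112, 0.009)
t=0.400: state=(0.845, 0.135, 0.019)
t=0.600: state=(0.807, 0.161, 0.032)
t=0.800: state=(0.763, 0.190, 0.047)
t=1.000: state=(0.715, 0.220, 0.065)
t=1.200: state=(0.664, 0.252, 0.085)
t=1.400: state=(0.610, 0.283, 0.108)
t=1.600: state=(0.555, 0.312, 0.133)
t=1.800: state=(0.501, 0.339, 0.161)
t=2.000: state=(0.448, 0.361, 0.191)
t=2.200: state=(0.398, 0.379, 0.223)
t=2.400: state=(0.353, 0.392, 0.256)
t=2.600: state=(0.311, 0.399, 0.290)
t=2.800: state=(0.274, 0.402, 0.324)
t=3.000: state=(0.241, 0.401, 0.358)
t=3.200: state=(0.213, 0.395, 0.392)
t=3.400: state=(0.188, 0.386, 0.426)
t=3.600: state=(0.166, 0.375, 0.458)
t=3.800: state=(0.148, 0.362, 0.490)
t=4.000: state=(0.132, 0.347, 0.520)
t=4.080: state=(0.127, 0.341, 0.532)
compare at T: S=0.127, I=0.341, R=0.532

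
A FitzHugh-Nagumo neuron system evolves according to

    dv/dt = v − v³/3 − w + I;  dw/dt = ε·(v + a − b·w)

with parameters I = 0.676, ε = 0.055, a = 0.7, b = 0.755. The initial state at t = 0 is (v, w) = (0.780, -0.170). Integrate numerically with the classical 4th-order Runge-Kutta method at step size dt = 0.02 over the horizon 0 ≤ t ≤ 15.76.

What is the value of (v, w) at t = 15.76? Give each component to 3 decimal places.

(v, w) = (1.210, 1.376)

t=0.000: state=(0.780, -0.170)
step 1 (dt=0.02): k1=(1.468, 0.088), k2=(1.473, 0.089), k3=(1.473, 0.089), k4=(1.477, 0.090); state += dt/6·(k1+2k2+2k3+k4)
t=0.020: state=(0.809, -0.168)
t=0.040: state=(0.839, -0.166)
t=0.060: state=(0.869, -0.165)
continuing one RK4 step at a time; state shown every 50 steps (Δt=1):
t=1.000: state=(1.874, -0.048)
t=2.000: state=(1.978, 0.097)
t=3.000: state=(1.938, 0.236)
t=4.000: state=(1.889, 0.368)
t=5.000: state=(1.839, 0.491)
t=6.000: state=(1.789, 0.606)
t=7.000: state=(1.738, 0.714)
t=8.000: state=(1.687, 0.815)
t=9.000: state=(1.634, 0.909)
t=10.000: state=(1.580, 0.997)
t=11.000: state=(1.524, 1.077)
t=12.000: state=(1.466, 1.152)
t=13.000: state=(1.404, 1.220)
t=14.000: state=(1.339, 1.282)
t=15.000: state=(1.269, 1.338)
t=15.760: state=(1.210, 1.376)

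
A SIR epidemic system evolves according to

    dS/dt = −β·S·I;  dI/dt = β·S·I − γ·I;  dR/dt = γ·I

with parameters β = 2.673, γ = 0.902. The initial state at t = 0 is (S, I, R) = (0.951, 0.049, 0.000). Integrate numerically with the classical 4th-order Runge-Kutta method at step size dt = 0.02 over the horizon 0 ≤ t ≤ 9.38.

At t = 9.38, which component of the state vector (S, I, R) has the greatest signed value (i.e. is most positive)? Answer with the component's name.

t=0.000: state=(0.951, 0.049, 0.000)
step 1 (dt=0.02): k1=(-0.125, 0.080, 0.044), k2=(-0.126, 0.082, 0.045), k3=(-0.126, 0.082, 0.045), k4=(-0.128, 0.083, 0.046); state += dt/6·(k1+2k2+2k3+k4)
t=0.020: state=(0.948, 0.051, 0.001)
t=0.040: state=(0.946, 0.052, 0.002)
t=0.060: state=(0.943, 0.054, 0.003)
continuing one RK4 step at a time; state shown every 25 steps (Δt=0.5):
t=0.500: state=(0.861, 0.105, 0.034)
t=1.000: state=(0.707, 0.193, 0.100)
t=1.500: state=(0.514, 0.278, 0.207)
t=2.000: state=(0.344, 0.313, 0.343)
t=2.500: state=(0.229, 0.290, 0.481)
t=3.000: state=(0.160, 0.239, 0.601)
t=3.500: state=(0.121, 0.183, 0.696)
t=4.000: state=(0.098, 0.135, 0.767)
t=4.500: state=(0.084, 0.097, 0.819)
t=5.000: state=(0.075, 0.069, 0.856)
t=5.500: state=(0.070, 0.048, 0.882)
t=6.000: state=(0.066, 0.034, 0.900)
t=6.500: state=(0.064, 0.023, 0.913)
t=7.000: state=(0.062, 0.016, 0.922)
t=7.500: state=(0.061, 0.011, 0.928)
t=8.000: state=(0.060, 0.008, 0.932)
t=8.500: state=(0.060, 0.005, 0.935)
t=9.000: state=(0.059, 0.004, 0.937)
t=9.380: state=(0.059, 0.003, 0.938)
compare at T: S=0.059, I=0.003, R=0.938

largest component: R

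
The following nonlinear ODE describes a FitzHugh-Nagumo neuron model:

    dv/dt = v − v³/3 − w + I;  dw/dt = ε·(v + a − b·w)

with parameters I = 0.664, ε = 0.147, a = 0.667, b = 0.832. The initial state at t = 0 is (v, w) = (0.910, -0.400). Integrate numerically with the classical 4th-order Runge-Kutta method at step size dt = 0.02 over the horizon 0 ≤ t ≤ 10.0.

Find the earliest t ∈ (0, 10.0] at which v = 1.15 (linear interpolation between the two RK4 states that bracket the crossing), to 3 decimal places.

t = 0.141

t=0.000: state=(0.910, -0.400)
step 1 (dt=0.02): k1=(1.723, 0.281), k2=(1.723, 0.283), k3=(1.723, 0.283), k4=(1.722, 0.285); state += dt/6·(k1+2k2+2k3+k4)
t=0.020: state=(0.944, -0.394)
t=0.040: state=(0.979, -0.389)
t=0.060: state=(1.013, -0.383)
t=0.140: state=(1.149, -0.359)
next step: t=0.160: state=(1.182, -0.352) — v has crossed 1.15
linear interpolation between t=0.140 (1.14863) and t=0.160 (1.18177) → t≈0.141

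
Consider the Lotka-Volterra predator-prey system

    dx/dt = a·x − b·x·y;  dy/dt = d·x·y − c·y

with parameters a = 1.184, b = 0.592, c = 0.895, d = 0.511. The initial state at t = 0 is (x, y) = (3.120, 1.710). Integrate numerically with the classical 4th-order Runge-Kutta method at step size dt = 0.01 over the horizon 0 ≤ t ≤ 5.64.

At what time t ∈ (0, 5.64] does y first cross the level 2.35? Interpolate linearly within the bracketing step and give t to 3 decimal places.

t=0.000: state=(3.120, 1.710)
step 1 (dt=0.01): k1=(0.536, 1.196), k2=(0.525, 1.202), k3=(0.525, 1.202), k4=(0.514, 1.209); state += dt/6·(k1+2k2+2k3+k4)
t=0.010: state=(3.125, 1.722)
t=0.020: state=(3.130, 1.734)
t=0.030: state=(3.135, 1.746)
continuing one RK4 step at a time; state shown every 20 steps (Δt=0.2):
t=0.200: state=(3.180, 1.974)
t=0.400: state=(3.134, 2.282)
t=0.440: state=(3.110, 2.346)
next step: t=0.450: state=(3.104, 2.363) — y has crossed 2.35
linear interpolation between t=0.440 (2.34648) and t=0.450 (2.36279) → t≈0.442

t = 0.442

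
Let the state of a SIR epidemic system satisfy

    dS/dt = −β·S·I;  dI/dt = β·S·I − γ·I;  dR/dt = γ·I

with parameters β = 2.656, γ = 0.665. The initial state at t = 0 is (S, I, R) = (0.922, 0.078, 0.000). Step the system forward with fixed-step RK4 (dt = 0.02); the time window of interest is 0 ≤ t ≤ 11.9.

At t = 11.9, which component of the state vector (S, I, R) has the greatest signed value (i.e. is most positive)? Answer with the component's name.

t=0.000: state=(0.922, 0.078, 0.000)
step 1 (dt=0.02): k1=(-0.191, 0.139, 0.052), k2=(-0.194, 0.141, 0.053), k3=(-0.194, 0.141, 0.053), k4=(-0.197, 0.143, 0.054); state += dt/6·(k1+2k2+2k3+k4)
t=0.020: state=(0.918, 0.081, 0.001)
t=0.040: state=(0.914, 0.084, 0.002)
t=0.060: state=(0.910, 0.087, 0.003)
continuing one RK4 step at a time; state shown every 25 steps (Δt=0.5):
t=0.500: state=(0.784, 0.175, 0.041)
t=1.000: state=(0.568, 0.311, 0.121)
t=1.500: state=(0.350, 0.408, 0.243)
t=2.000: state=(0.200, 0.417, 0.382)
t=2.500: state=(0.118, 0.368, 0.514)
t=3.000: state=(0.076, 0.299, 0.625)
t=3.500: state=(0.053, 0.234, 0.713)
t=4.000: state=(0.041, 0.178, 0.781)
t=4.500: state=(0.033, 0.134, 0.833)
t=5.000: state=(0.028, 0.100, 0.871)
t=5.500: state=(0.025, 0.074, 0.900)
t=6.000: state=(0.023, 0.055, 0.922)
t=6.500: state=(0.022, 0.041, 0.937)
t=7.000: state=(0.021, 0.030, 0.949)
t=7.500: state=(0.020, 0.022, 0.958)
t=8.000: state=(0.020, 0.016, 0.964)
t=8.500: state=(0.019, 0.012, 0.969)
t=9.000: state=(0.019, 0.009, 0.972)
t=9.500: state=(0.019, 0.006, 0.975)
t=10.000: state=(0.019, 0.005, 0.977)
t=10.500: state=(0.019, 0.004, 0.978)
t=11.000: state=(0.018, 0.003, 0.979)
t=11.500: state=(0.018, 0.002, 0.980)
t=11.900: state=(0.018, 0.001, 0.980)
compare at T: S=0.018, I=0.001, R=0.980

largest component: R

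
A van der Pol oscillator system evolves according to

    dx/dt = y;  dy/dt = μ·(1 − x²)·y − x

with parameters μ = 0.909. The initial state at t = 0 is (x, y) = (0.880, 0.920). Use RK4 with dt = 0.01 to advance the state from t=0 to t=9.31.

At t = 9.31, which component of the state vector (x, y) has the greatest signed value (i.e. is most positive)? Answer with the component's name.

largest component: x

t=0.000: state=(0.880, 0.920)
step 1 (dt=0.01): k1=(0.920, -0.691), k2=(0.917, -0.703), k3=(0.916, -0.703), k4=(0.913, -0.715); state += dt/6·(k1+2k2+2k3+k4)
t=0.010: state=(0.889, 0.913)
t=0.020: state=(0.898, 0.906)
t=0.030: state=(0.907, 0.898)
continuing one RK4 step at a time; state shown every 50 steps (Δt=0.5):
t=0.500: state=(1.213, 0.353)
t=1.000: state=(1.226, -0.275)
t=1.500: state=(0.959, -0.784)
t=2.000: state=(0.427, -1.383)
t=2.500: state=(-0.460, -2.144)
t=3.000: state=(-1.496, -1.602)
t=3.500: state=(-1.882, -0.071)
t=4.000: state=(-1.736, 0.546)
t=4.500: state=(-1.382, 0.867)
t=5.000: state=(-0.849, 1.305)
t=5.500: state=(-0.012, 2.112)
t=6.000: state=(1.203, 2.399)
t=6.500: state=(1.953, 0.522)
t=7.000: state=(1.930, -0.412)
t=7.500: state=(1.638, -0.728)
t=8.000: state=(1.203, -1.035)
t=8.500: state=(0.560, -1.598)
t=9.000: state=(-0.462, -2.488)
t=9.310: state=(-1.247, -2.378)
compare at T: x=-1.247, y=-2.378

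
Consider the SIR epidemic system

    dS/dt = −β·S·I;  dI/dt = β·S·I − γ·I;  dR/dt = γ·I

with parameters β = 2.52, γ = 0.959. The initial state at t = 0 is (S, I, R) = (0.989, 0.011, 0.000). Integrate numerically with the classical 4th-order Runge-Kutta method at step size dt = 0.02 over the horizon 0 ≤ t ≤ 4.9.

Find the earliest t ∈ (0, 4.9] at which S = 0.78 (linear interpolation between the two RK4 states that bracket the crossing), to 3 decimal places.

t=0.000: state=(0.989, 0.011, 0.000)
step 1 (dt=0.02): k1=(-0.027, 0.017, 0.011), k2=(-0.028, 0.017, 0.011), k3=(-0.028, 0.017, 0.011), k4=(-0.028, 0.017, 0.011); state += dt/6·(k1+2k2+2k3+k4)
t=0.020: state=(0.988, 0.011, 0.000)
t=0.040: state=(0.988, 0.012, 0.000)
t=0.060: state=(0.987, 0.012, 0.001)
continuing one RK4 step at a time; state shown every 10 steps (Δt=0.2):
t=0.200: state=(0.983, 0.015, 0.002)
t=0.400: state=(0.974, 0.020, 0.006)
t=0.600: state=(0.963, 0.027, 0.010)
t=0.800: state=(0.947, 0.036, 0.016)
t=1.000: state=(0.928, 0.048, 0.024)
t=1.200: state=(0.902, 0.063, 0.035)
t=1.400: state=(0.870, 0.081, 0.049)
t=1.600: state=(0.831, 0.103, 0.066)
t=1.800: state=(0.784, 0.128, 0.088)
next step: t=1.820: state=(0.779, 0.130, 0.091) — S has crossed 0.78
linear interpolation between t=1.800 (0.78407) and t=1.820 (0.77899) → t≈1.816

t = 1.816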